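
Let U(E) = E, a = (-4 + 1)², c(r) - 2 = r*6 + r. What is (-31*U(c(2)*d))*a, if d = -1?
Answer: 4464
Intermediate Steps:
c(r) = 2 + 7*r (c(r) = 2 + (r*6 + r) = 2 + (6*r + r) = 2 + 7*r)
a = 9 (a = (-3)² = 9)
(-31*U(c(2)*d))*a = -31*(2 + 7*2)*(-1)*9 = -31*(2 + 14)*(-1)*9 = -496*(-1)*9 = -31*(-16)*9 = 496*9 = 4464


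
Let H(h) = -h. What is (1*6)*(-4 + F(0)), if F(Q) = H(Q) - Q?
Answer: -24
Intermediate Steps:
F(Q) = -2*Q (F(Q) = -Q - Q = -2*Q)
(1*6)*(-4 + F(0)) = (1*6)*(-4 - 2*0) = 6*(-4 + 0) = 6*(-4) = -24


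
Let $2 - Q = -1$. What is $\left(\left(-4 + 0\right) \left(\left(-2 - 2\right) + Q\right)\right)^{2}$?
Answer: $16$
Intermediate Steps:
$Q = 3$ ($Q = 2 - -1 = 2 + 1 = 3$)
$\left(\left(-4 + 0\right) \left(\left(-2 - 2\right) + Q\right)\right)^{2} = \left(\left(-4 + 0\right) \left(\left(-2 - 2\right) + 3\right)\right)^{2} = \left(- 4 \left(-4 + 3\right)\right)^{2} = \left(\left(-4\right) \left(-1\right)\right)^{2} = 4^{2} = 16$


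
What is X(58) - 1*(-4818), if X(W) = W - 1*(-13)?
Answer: 4889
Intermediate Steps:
X(W) = 13 + W (X(W) = W + 13 = 13 + W)
X(58) - 1*(-4818) = (13 + 58) - 1*(-4818) = 71 + 4818 = 4889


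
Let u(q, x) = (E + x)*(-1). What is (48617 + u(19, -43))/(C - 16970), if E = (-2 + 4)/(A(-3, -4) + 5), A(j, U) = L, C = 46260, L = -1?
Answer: 97319/58580 ≈ 1.6613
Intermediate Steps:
A(j, U) = -1
E = ½ (E = (-2 + 4)/(-1 + 5) = 2/4 = 2*(¼) = ½ ≈ 0.50000)
u(q, x) = -½ - x (u(q, x) = (½ + x)*(-1) = -½ - x)
(48617 + u(19, -43))/(C - 16970) = (48617 + (-½ - 1*(-43)))/(46260 - 16970) = (48617 + (-½ + 43))/29290 = (48617 + 85/2)*(1/29290) = (97319/2)*(1/29290) = 97319/58580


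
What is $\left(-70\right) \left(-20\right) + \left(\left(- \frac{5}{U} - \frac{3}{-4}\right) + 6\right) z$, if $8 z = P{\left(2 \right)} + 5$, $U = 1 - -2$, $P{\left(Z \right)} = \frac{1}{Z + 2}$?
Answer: $\frac{179627}{128} \approx 1403.3$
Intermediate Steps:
$P{\left(Z \right)} = \frac{1}{2 + Z}$
$U = 3$ ($U = 1 + 2 = 3$)
$z = \frac{21}{32}$ ($z = \frac{\frac{1}{2 + 2} + 5}{8} = \frac{\frac{1}{4} + 5}{8} = \frac{1}{8} \cdot \frac{21}{4} = \frac{21}{32} \approx 0.65625$)
$\left(-70\right) \left(-20\right) + \left(\left(- \frac{5}{U} - \frac{3}{-4}\right) + 6\right) z = \left(-70\right) \left(-20\right) + \left(\left(- \frac{5}{3} - \frac{3}{-4}\right) + 6\right) \frac{21}{32} = 1400 + \left(\left(\left(-5\right) \frac{1}{3} - - \frac{3}{4}\right) + 6\right) \frac{21}{32} = 1400 + \left(\left(- \frac{5}{3} + \frac{3}{4}\right) + 6\right) \frac{21}{32} = 1400 + \left(- \frac{11}{12} + 6\right) \frac{21}{32} = 1400 + \frac{61}{12} \cdot \frac{21}{32} = 1400 + \frac{427}{128} = \frac{179627}{128}$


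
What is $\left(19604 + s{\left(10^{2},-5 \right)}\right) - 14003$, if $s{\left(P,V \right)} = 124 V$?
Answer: $4981$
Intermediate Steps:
$\left(19604 + s{\left(10^{2},-5 \right)}\right) - 14003 = \left(19604 + 124 \left(-5\right)\right) - 14003 = \left(19604 - 620\right) - 14003 = 18984 - 14003 = 4981$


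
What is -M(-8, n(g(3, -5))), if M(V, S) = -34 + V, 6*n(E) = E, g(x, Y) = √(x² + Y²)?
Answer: 42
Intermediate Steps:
g(x, Y) = √(Y² + x²)
n(E) = E/6
-M(-8, n(g(3, -5))) = -(-34 - 8) = -1*(-42) = 42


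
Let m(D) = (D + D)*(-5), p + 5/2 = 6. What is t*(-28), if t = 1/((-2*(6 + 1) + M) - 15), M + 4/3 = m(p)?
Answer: 3/7 ≈ 0.42857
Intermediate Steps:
p = 7/2 (p = -5/2 + 6 = 7/2 ≈ 3.5000)
m(D) = -10*D (m(D) = (2*D)*(-5) = -10*D)
M = -109/3 (M = -4/3 - 10*7/2 = -4/3 - 35 = -109/3 ≈ -36.333)
t = -3/196 (t = 1/((-2*(6 + 1) - 109/3) - 15) = 1/((-2*7 - 109/3) - 15) = 1/((-14 - 109/3) - 15) = 1/(-151/3 - 15) = 1/(-196/3) = -3/196 ≈ -0.015306)
t*(-28) = -3/196*(-28) = 3/7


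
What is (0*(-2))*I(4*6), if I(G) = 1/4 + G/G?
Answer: 0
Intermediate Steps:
I(G) = 5/4 (I(G) = 1*(¼) + 1 = ¼ + 1 = 5/4)
(0*(-2))*I(4*6) = (0*(-2))*(5/4) = 0*(5/4) = 0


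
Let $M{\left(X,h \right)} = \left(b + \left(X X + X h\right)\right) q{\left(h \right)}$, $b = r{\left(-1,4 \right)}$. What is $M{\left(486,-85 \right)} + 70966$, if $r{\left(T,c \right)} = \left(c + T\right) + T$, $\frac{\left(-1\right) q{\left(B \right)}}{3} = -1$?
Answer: $655630$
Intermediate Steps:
$q{\left(B \right)} = 3$ ($q{\left(B \right)} = \left(-3\right) \left(-1\right) = 3$)
$r{\left(T,c \right)} = c + 2 T$ ($r{\left(T,c \right)} = \left(T + c\right) + T = c + 2 T$)
$b = 2$ ($b = 4 + 2 \left(-1\right) = 4 - 2 = 2$)
$M{\left(X,h \right)} = 6 + 3 X^{2} + 3 X h$ ($M{\left(X,h \right)} = \left(2 + \left(X X + X h\right)\right) 3 = \left(2 + \left(X^{2} + X h\right)\right) 3 = \left(2 + X^{2} + X h\right) 3 = 6 + 3 X^{2} + 3 X h$)
$M{\left(486,-85 \right)} + 70966 = \left(6 + 3 \cdot 486^{2} + 3 \cdot 486 \left(-85\right)\right) + 70966 = \left(6 + 3 \cdot 236196 - 123930\right) + 70966 = \left(6 + 708588 - 123930\right) + 70966 = 584664 + 70966 = 655630$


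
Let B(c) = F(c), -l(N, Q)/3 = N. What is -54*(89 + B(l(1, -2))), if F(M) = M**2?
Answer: -5292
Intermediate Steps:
l(N, Q) = -3*N
B(c) = c**2
-54*(89 + B(l(1, -2))) = -54*(89 + (-3*1)**2) = -54*(89 + (-3)**2) = -54*(89 + 9) = -54*98 = -5292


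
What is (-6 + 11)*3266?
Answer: 16330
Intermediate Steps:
(-6 + 11)*3266 = 5*3266 = 16330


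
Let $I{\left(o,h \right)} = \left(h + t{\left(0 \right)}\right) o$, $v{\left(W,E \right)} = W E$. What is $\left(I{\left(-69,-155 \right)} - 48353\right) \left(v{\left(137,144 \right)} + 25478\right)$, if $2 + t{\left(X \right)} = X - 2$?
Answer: $-1689890692$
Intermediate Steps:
$t{\left(X \right)} = -4 + X$ ($t{\left(X \right)} = -2 + \left(X - 2\right) = -2 + \left(-2 + X\right) = -4 + X$)
$v{\left(W,E \right)} = E W$
$I{\left(o,h \right)} = o \left(-4 + h\right)$ ($I{\left(o,h \right)} = \left(h + \left(-4 + 0\right)\right) o = \left(h - 4\right) o = \left(-4 + h\right) o = o \left(-4 + h\right)$)
$\left(I{\left(-69,-155 \right)} - 48353\right) \left(v{\left(137,144 \right)} + 25478\right) = \left(- 69 \left(-4 - 155\right) - 48353\right) \left(144 \cdot 137 + 25478\right) = \left(\left(-69\right) \left(-159\right) - 48353\right) \left(19728 + 25478\right) = \left(10971 - 48353\right) 45206 = \left(-37382\right) 45206 = -1689890692$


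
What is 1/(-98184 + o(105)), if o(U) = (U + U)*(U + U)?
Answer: -1/54084 ≈ -1.8490e-5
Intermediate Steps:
o(U) = 4*U**2 (o(U) = (2*U)*(2*U) = 4*U**2)
1/(-98184 + o(105)) = 1/(-98184 + 4*105**2) = 1/(-98184 + 4*11025) = 1/(-98184 + 44100) = 1/(-54084) = -1/54084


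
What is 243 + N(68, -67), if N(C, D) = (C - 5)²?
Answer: 4212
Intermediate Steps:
N(C, D) = (-5 + C)²
243 + N(68, -67) = 243 + (-5 + 68)² = 243 + 63² = 243 + 3969 = 4212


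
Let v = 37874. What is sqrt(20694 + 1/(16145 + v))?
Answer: sqrt(60386175612553)/54019 ≈ 143.85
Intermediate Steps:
sqrt(20694 + 1/(16145 + v)) = sqrt(20694 + 1/(16145 + 37874)) = sqrt(20694 + 1/54019) = sqrt(1117869187/54019) = sqrt(60386175612553)/54019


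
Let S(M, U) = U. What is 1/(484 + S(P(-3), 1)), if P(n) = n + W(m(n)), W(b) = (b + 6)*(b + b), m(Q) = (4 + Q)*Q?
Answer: 1/485 ≈ 0.0020619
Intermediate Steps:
m(Q) = Q*(4 + Q)
W(b) = 2*b*(6 + b) (W(b) = (6 + b)*(2*b) = 2*b*(6 + b))
P(n) = n + 2*n*(4 + n)*(6 + n*(4 + n)) (P(n) = n + 2*(n*(4 + n))*(6 + n*(4 + n)) = n + 2*n*(4 + n)*(6 + n*(4 + n)))
1/(484 + S(P(-3), 1)) = 1/(484 + 1) = 1/485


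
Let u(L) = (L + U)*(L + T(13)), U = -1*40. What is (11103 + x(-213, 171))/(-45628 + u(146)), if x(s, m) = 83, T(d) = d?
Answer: -5593/14387 ≈ -0.38875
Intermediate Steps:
U = -40
u(L) = (-40 + L)*(13 + L) (u(L) = (L - 40)*(L + 13) = (-40 + L)*(13 + L))
(11103 + x(-213, 171))/(-45628 + u(146)) = (11103 + 83)/(-45628 + (-520 + 146² - 27*146)) = 11186/(-45628 + (-520 + 21316 - 3942)) = 11186/(-45628 + 16854) = 11186/(-28774) = 11186*(-1/28774) = -5593/14387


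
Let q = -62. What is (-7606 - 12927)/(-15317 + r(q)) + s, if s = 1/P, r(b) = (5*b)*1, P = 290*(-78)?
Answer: 51604537/39275860 ≈ 1.3139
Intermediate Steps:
P = -22620
r(b) = 5*b
s = -1/22620 (s = 1/(-22620) = -1/22620 ≈ -4.4209e-5)
(-7606 - 12927)/(-15317 + r(q)) + s = (-7606 - 12927)/(-15317 + 5*(-62)) - 1/22620 = -20533/(-15317 - 310) - 1/22620 = -20533/(-15627) - 1/22620 = -20533*(-1/15627) - 1/22620 = 20533/15627 - 1/22620 = 51604537/39275860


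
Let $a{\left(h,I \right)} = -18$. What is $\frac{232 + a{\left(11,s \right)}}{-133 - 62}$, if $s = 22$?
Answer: $- \frac{214}{195} \approx -1.0974$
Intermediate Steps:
$\frac{232 + a{\left(11,s \right)}}{-133 - 62} = \frac{232 - 18}{-133 - 62} = \frac{214}{-195} = 214 \left(- \frac{1}{195}\right) = - \frac{214}{195}$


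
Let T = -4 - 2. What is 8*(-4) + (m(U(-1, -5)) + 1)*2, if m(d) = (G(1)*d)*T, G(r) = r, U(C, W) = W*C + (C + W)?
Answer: -18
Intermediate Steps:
U(C, W) = C + W + C*W (U(C, W) = C*W + (C + W) = C + W + C*W)
T = -6
m(d) = -6*d (m(d) = (1*d)*(-6) = d*(-6) = -6*d)
8*(-4) + (m(U(-1, -5)) + 1)*2 = 8*(-4) + (-6*(-1 - 5 - 1*(-5)) + 1)*2 = -32 + (-6*(-1 - 5 + 5) + 1)*2 = -32 + (-6*(-1) + 1)*2 = -32 + (6 + 1)*2 = -32 + 7*2 = -32 + 14 = -18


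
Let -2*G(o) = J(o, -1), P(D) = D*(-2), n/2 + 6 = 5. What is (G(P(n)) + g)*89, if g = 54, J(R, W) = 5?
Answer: 9167/2 ≈ 4583.5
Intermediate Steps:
n = -2 (n = -12 + 2*5 = -12 + 10 = -2)
P(D) = -2*D
G(o) = -5/2 (G(o) = -½*5 = -5/2)
(G(P(n)) + g)*89 = (-5/2 + 54)*89 = (103/2)*89 = 9167/2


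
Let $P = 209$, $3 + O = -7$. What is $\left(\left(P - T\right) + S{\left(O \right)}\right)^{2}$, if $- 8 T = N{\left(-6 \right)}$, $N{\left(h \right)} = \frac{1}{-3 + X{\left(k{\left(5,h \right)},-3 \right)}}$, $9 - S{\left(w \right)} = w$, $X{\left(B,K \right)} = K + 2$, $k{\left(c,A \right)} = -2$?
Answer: $\frac{53217025}{1024} \approx 51970.0$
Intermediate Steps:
$X{\left(B,K \right)} = 2 + K$
$O = -10$ ($O = -3 - 7 = -10$)
$S{\left(w \right)} = 9 - w$
$N{\left(h \right)} = - \frac{1}{4}$ ($N{\left(h \right)} = \frac{1}{-3 + \left(2 - 3\right)} = \frac{1}{-3 - 1} = \frac{1}{-4} = - \frac{1}{4}$)
$T = \frac{1}{32}$ ($T = \left(- \frac{1}{8}\right) \left(- \frac{1}{4}\right) = \frac{1}{32} \approx 0.03125$)
$\left(\left(P - T\right) + S{\left(O \right)}\right)^{2} = \left(\left(209 - \frac{1}{32}\right) + \left(9 - -10\right)\right)^{2} = \left(\left(209 - \frac{1}{32}\right) + \left(9 + 10\right)\right)^{2} = \left(\frac{6687}{32} + 19\right)^{2} = \left(\frac{7295}{32}\right)^{2} = \frac{53217025}{1024}$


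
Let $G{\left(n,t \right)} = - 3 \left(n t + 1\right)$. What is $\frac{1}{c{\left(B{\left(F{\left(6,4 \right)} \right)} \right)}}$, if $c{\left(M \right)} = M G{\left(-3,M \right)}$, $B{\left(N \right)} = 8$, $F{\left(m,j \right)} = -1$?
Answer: $\frac{1}{552} \approx 0.0018116$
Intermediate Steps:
$G{\left(n,t \right)} = -3 - 3 n t$ ($G{\left(n,t \right)} = - 3 \left(1 + n t\right) = -3 - 3 n t$)
$c{\left(M \right)} = M \left(-3 + 9 M\right)$ ($c{\left(M \right)} = M \left(-3 - - 9 M\right) = M \left(-3 + 9 M\right)$)
$\frac{1}{c{\left(B{\left(F{\left(6,4 \right)} \right)} \right)}} = \frac{1}{3 \cdot 8 \left(-1 + 3 \cdot 8\right)} = \frac{1}{3 \cdot 8 \left(-1 + 24\right)} = \frac{1}{3 \cdot 8 \cdot 23} = \frac{1}{552}$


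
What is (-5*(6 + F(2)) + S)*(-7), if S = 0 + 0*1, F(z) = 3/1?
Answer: 315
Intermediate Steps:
F(z) = 3 (F(z) = 3*1 = 3)
S = 0 (S = 0 + 0 = 0)
(-5*(6 + F(2)) + S)*(-7) = (-5*(6 + 3) + 0)*(-7) = (-5*9 + 0)*(-7) = (-45 + 0)*(-7) = -45*(-7) = 315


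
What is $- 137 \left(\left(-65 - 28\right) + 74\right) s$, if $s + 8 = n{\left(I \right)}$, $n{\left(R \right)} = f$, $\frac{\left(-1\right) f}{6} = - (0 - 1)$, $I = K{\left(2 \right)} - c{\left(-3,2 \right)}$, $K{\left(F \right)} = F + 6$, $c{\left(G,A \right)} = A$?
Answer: $-36442$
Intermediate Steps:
$K{\left(F \right)} = 6 + F$
$I = 6$ ($I = \left(6 + 2\right) - 2 = 8 - 2 = 6$)
$f = -6$ ($f = - 6 \left(- (0 - 1)\right) = - 6 \left(\left(-1\right) \left(-1\right)\right) = \left(-6\right) 1 = -6$)
$n{\left(R \right)} = -6$
$s = -14$ ($s = -8 - 6 = -14$)
$- 137 \left(\left(-65 - 28\right) + 74\right) s = - 137 \left(\left(-65 - 28\right) + 74\right) \left(-14\right) = - 137 \left(-93 + 74\right) \left(-14\right) = \left(-137\right) \left(-19\right) \left(-14\right) = 2603 \left(-14\right) = -36442$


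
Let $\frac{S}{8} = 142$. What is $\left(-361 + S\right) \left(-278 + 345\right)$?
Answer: $51925$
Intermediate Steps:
$S = 1136$ ($S = 8 \cdot 142 = 1136$)
$\left(-361 + S\right) \left(-278 + 345\right) = \left(-361 + 1136\right) \left(-278 + 345\right) = 775 \cdot 67 = 51925$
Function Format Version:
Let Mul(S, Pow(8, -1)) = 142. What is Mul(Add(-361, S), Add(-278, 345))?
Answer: 51925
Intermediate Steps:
S = 1136 (S = Mul(8, 142) = 1136)
Mul(Add(-361, S), Add(-278, 345)) = Mul(Add(-361, 1136), Add(-278, 345)) = Mul(775, 67) = 51925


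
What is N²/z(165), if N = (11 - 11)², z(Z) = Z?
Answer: 0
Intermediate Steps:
N = 0 (N = 0² = 0)
N²/z(165) = 0²/165 = 0*(1/165) = 0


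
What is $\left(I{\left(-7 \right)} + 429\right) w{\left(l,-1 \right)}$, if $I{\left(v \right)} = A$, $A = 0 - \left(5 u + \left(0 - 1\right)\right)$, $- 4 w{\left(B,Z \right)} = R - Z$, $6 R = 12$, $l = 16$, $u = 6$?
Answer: $-300$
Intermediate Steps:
$R = 2$ ($R = \frac{1}{6} \cdot 12 = 2$)
$w{\left(B,Z \right)} = - \frac{1}{2} + \frac{Z}{4}$ ($w{\left(B,Z \right)} = - \frac{2 - Z}{4} = - \frac{1}{2} + \frac{Z}{4}$)
$A = -29$ ($A = 0 - \left(5 \cdot 6 + \left(0 - 1\right)\right) = 0 - \left(30 - 1\right) = 0 - 29 = -29$)
$I{\left(v \right)} = -29$
$\left(I{\left(-7 \right)} + 429\right) w{\left(l,-1 \right)} = \left(-29 + 429\right) \left(- \frac{1}{2} + \frac{1}{4} \left(-1\right)\right) = 400 \left(- \frac{1}{2} - \frac{1}{4}\right) = 400 \left(- \frac{3}{4}\right) = -300$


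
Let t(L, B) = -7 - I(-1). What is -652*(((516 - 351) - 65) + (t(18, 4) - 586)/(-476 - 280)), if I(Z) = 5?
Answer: -12420274/189 ≈ -65716.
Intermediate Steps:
t(L, B) = -12 (t(L, B) = -7 - 1*5 = -7 - 5 = -12)
-652*(((516 - 351) - 65) + (t(18, 4) - 586)/(-476 - 280)) = -652*(((516 - 351) - 65) + (-12 - 586)/(-476 - 280)) = -652*((165 - 65) - 598/(-756)) = -652*(100 - 598*(-1/756)) = -652*(100 + 299/378) = -652*38099/378 = -12420274/189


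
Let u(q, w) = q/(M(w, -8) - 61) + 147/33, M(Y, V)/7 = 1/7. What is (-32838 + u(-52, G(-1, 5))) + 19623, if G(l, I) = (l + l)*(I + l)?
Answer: -2179597/165 ≈ -13210.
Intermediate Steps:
M(Y, V) = 1 (M(Y, V) = 7/7 = 7*(⅐) = 1)
G(l, I) = 2*l*(I + l) (G(l, I) = (2*l)*(I + l) = 2*l*(I + l))
u(q, w) = 49/11 - q/60 (u(q, w) = q/(1 - 61) + 147/33 = q/(-60) + 147*(1/33) = -q/60 + 49/11 = 49/11 - q/60)
(-32838 + u(-52, G(-1, 5))) + 19623 = (-32838 + (49/11 - 1/60*(-52))) + 19623 = (-32838 + (49/11 + 13/15)) + 19623 = (-32838 + 878/165) + 19623 = -5417392/165 + 19623 = -2179597/165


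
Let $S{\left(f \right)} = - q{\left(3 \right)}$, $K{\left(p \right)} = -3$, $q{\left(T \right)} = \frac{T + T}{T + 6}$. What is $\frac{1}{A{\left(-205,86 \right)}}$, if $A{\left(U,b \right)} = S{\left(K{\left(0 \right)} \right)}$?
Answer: $- \frac{3}{2} \approx -1.5$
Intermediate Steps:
$q{\left(T \right)} = \frac{2 T}{6 + T}$
$S{\left(f \right)} = - \frac{2}{3}$ ($S{\left(f \right)} = - \frac{2 \cdot 3}{6 + 3} = - \frac{2 \cdot 3}{9} = \left(-1\right) \frac{2}{3} = - \frac{2}{3}$)
$A{\left(U,b \right)} = - \frac{2}{3}$
$\frac{1}{A{\left(-205,86 \right)}} = \frac{1}{- \frac{2}{3}} = - \frac{3}{2}$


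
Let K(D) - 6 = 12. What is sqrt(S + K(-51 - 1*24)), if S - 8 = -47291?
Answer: I*sqrt(47265) ≈ 217.41*I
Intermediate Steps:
K(D) = 18 (K(D) = 6 + 12 = 18)
S = -47283 (S = 8 - 47291 = -47283)
sqrt(S + K(-51 - 1*24)) = sqrt(-47283 + 18) = sqrt(-47265) = I*sqrt(47265)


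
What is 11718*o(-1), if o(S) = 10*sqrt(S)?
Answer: 117180*I ≈ 1.1718e+5*I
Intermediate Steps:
11718*o(-1) = 11718*(10*sqrt(-1)) = 11718*(10*I) = 117180*I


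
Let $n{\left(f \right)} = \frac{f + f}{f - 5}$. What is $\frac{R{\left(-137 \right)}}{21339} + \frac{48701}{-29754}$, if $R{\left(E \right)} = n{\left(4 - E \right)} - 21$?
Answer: $- \frac{3928109825}{2398588956} \approx -1.6377$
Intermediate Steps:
$n{\left(f \right)} = \frac{2 f}{-5 + f}$
$R{\left(E \right)} = -21 + \frac{2 \left(4 - E\right)}{-1 - E}$ ($R{\left(E \right)} = \frac{2 \left(4 - E\right)}{-5 - \left(-4 + E\right)} - 21 = \frac{2 \left(4 - E\right)}{-1 - E} - 21 = -21 + \frac{2 \left(4 - E\right)}{-1 - E}$)
$\frac{R{\left(-137 \right)}}{21339} + \frac{48701}{-29754} = \frac{\frac{1}{1 - 137} \left(-29 - -2603\right)}{21339} + \frac{48701}{-29754} = \frac{-29 + 2603}{-136} \cdot \frac{1}{21339} + 48701 \left(- \frac{1}{29754}\right) = \left(- \frac{1}{136}\right) 2574 \cdot \frac{1}{21339} - \frac{48701}{29754} = \left(- \frac{1287}{68}\right) \frac{1}{21339} - \frac{48701}{29754} = - \frac{143}{161228} - \frac{48701}{29754} = - \frac{3928109825}{2398588956}$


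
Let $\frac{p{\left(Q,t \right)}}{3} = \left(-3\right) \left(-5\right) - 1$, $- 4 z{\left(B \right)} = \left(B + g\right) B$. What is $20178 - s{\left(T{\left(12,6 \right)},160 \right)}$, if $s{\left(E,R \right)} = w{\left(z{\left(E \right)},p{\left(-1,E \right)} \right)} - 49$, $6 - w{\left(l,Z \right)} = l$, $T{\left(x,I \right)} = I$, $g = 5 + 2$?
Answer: $\frac{40403}{2} \approx 20202.0$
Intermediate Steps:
$g = 7$
$z{\left(B \right)} = - \frac{B \left(7 + B\right)}{4}$ ($z{\left(B \right)} = - \frac{\left(B + 7\right) B}{4} = - \frac{\left(7 + B\right) B}{4} = - \frac{B \left(7 + B\right)}{4}$)
$p{\left(Q,t \right)} = 42$ ($p{\left(Q,t \right)} = 3 \left(\left(-3\right) \left(-5\right) - 1\right) = 3 \left(15 - 1\right) = 3 \cdot 14 = 42$)
$w{\left(l,Z \right)} = 6 - l$
$s{\left(E,R \right)} = -43 + \frac{E \left(7 + E\right)}{4}$ ($s{\left(E,R \right)} = \left(6 - - \frac{E \left(7 + E\right)}{4}\right) - 49 = \left(6 + \frac{E \left(7 + E\right)}{4}\right) - 49 = -43 + \frac{E \left(7 + E\right)}{4}$)
$20178 - s{\left(T{\left(12,6 \right)},160 \right)} = 20178 - \left(-43 + \frac{1}{4} \cdot 6 \left(7 + 6\right)\right) = 20178 - \left(-43 + \frac{1}{4} \cdot 6 \cdot 13\right) = 20178 - \left(-43 + \frac{39}{2}\right) = 20178 - - \frac{47}{2} = 20178 + \frac{47}{2} = \frac{40403}{2}$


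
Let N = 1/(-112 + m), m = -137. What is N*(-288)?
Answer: 96/83 ≈ 1.1566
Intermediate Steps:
N = -1/249 (N = 1/(-112 - 137) = 1/(-249) = -1/249 ≈ -0.0040161)
N*(-288) = -1/249*(-288) = 96/83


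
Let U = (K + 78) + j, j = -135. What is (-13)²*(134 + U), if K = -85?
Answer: -1352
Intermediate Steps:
U = -142 (U = (-85 + 78) - 135 = -7 - 135 = -142)
(-13)²*(134 + U) = (-13)²*(134 - 142) = 169*(-8) = -1352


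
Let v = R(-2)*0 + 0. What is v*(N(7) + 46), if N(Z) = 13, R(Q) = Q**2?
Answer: 0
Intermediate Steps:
v = 0 (v = (-2)**2*0 + 0 = 4*0 + 0 = 0 + 0 = 0)
v*(N(7) + 46) = 0*(13 + 46) = 0*59 = 0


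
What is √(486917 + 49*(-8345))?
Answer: 6*√2167 ≈ 279.31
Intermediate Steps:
√(486917 + 49*(-8345)) = √(486917 - 408905) = √78012 = 6*√2167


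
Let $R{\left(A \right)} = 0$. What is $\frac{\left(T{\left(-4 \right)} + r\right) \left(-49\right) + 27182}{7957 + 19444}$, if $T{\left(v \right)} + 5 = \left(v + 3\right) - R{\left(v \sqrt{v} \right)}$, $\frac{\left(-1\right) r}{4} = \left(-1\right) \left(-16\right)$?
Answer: $\frac{30612}{27401} \approx 1.1172$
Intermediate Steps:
$r = -64$ ($r = - 4 \left(\left(-1\right) \left(-16\right)\right) = \left(-4\right) 16 = -64$)
$T{\left(v \right)} = -2 + v$ ($T{\left(v \right)} = -5 + \left(\left(v + 3\right) - 0\right) = -5 + \left(\left(3 + v\right) + 0\right) = -5 + \left(3 + v\right) = -2 + v$)
$\frac{\left(T{\left(-4 \right)} + r\right) \left(-49\right) + 27182}{7957 + 19444} = \frac{\left(\left(-2 - 4\right) - 64\right) \left(-49\right) + 27182}{7957 + 19444} = \frac{\left(-6 - 64\right) \left(-49\right) + 27182}{27401} = \left(\left(-70\right) \left(-49\right) + 27182\right) \frac{1}{27401} = \left(3430 + 27182\right) \frac{1}{27401} = 30612 \cdot \frac{1}{27401} = \frac{30612}{27401}$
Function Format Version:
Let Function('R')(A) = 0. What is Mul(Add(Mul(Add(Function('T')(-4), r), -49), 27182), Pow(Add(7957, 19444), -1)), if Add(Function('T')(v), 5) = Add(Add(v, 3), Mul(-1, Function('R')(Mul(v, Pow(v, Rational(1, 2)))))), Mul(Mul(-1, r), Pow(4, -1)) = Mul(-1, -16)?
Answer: Rational(30612, 27401) ≈ 1.1172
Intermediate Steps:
r = -64 (r = Mul(-4, Mul(-1, -16)) = Mul(-4, 16) = -64)
Function('T')(v) = Add(-2, v) (Function('T')(v) = Add(-5, Add(Add(v, 3), Mul(-1, 0))) = Add(-5, Add(Add(3, v), 0)) = Add(-5, Add(3, v)) = Add(-2, v))
Mul(Add(Mul(Add(Function('T')(-4), r), -49), 27182), Pow(Add(7957, 19444), -1)) = Mul(Add(Mul(Add(Add(-2, -4), -64), -49), 27182), Pow(Add(7957, 19444), -1)) = Mul(Add(Mul(Add(-6, -64), -49), 27182), Pow(27401, -1)) = Mul(Add(Mul(-70, -49), 27182), Rational(1, 27401)) = Mul(Add(3430, 27182), Rational(1, 27401)) = Mul(30612, Rational(1, 27401)) = Rational(30612, 27401)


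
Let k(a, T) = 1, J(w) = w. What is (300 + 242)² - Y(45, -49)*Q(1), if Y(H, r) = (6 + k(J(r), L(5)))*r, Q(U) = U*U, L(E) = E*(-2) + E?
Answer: 294107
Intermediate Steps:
L(E) = -E (L(E) = -2*E + E = -E)
Q(U) = U²
Y(H, r) = 7*r (Y(H, r) = (6 + 1)*r = 7*r)
(300 + 242)² - Y(45, -49)*Q(1) = (300 + 242)² - 7*(-49)*1² = 542² - (-343) = 293764 - 1*(-343) = 293764 + 343 = 294107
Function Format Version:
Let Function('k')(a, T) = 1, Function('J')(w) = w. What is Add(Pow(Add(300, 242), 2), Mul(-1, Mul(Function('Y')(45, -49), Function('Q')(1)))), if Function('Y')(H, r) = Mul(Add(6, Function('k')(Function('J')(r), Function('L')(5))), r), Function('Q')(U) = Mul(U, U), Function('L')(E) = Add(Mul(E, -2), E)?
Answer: 294107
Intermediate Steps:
Function('L')(E) = Mul(-1, E) (Function('L')(E) = Add(Mul(-2, E), E) = Mul(-1, E))
Function('Q')(U) = Pow(U, 2)
Function('Y')(H, r) = Mul(7, r) (Function('Y')(H, r) = Mul(Add(6, 1), r) = Mul(7, r))
Add(Pow(Add(300, 242), 2), Mul(-1, Mul(Function('Y')(45, -49), Function('Q')(1)))) = Add(Pow(Add(300, 242), 2), Mul(-1, Mul(Mul(7, -49), Pow(1, 2)))) = Add(Pow(542, 2), Mul(-1, Mul(-343, 1))) = Add(293764, Mul(-1, -343)) = Add(293764, 343) = 294107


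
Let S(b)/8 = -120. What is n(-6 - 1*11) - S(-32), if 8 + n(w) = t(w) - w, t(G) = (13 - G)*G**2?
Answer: 9639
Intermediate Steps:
S(b) = -960 (S(b) = 8*(-120) = -960)
t(G) = G**2*(13 - G)
n(w) = -8 - w + w**2*(13 - w) (n(w) = -8 + (w**2*(13 - w) - w) = -8 + (-w + w**2*(13 - w)) = -8 - w + w**2*(13 - w))
n(-6 - 1*11) - S(-32) = (-8 - (-6 - 1*11) - (-6 - 1*11)**2*(-13 + (-6 - 1*11))) - 1*(-960) = (-8 - (-6 - 11) - (-6 - 11)**2*(-13 + (-6 - 11))) + 960 = (-8 - 1*(-17) - 1*(-17)**2*(-13 - 17)) + 960 = (-8 + 17 - 1*289*(-30)) + 960 = (-8 + 17 + 8670) + 960 = 8679 + 960 = 9639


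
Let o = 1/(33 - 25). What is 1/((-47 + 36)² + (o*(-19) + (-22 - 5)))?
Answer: 8/733 ≈ 0.010914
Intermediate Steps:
o = ⅛ (o = 1/8 = ⅛ ≈ 0.12500)
1/((-47 + 36)² + (o*(-19) + (-22 - 5))) = 1/((-47 + 36)² + ((⅛)*(-19) + (-22 - 5))) = 1/((-11)² + (-19/8 - 27)) = 1/(121 - 235/8) = 1/(733/8) = 8/733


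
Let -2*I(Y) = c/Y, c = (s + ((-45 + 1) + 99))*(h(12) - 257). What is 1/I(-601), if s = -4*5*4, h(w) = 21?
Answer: 601/2950 ≈ 0.20373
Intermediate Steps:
s = -80 (s = -20*4 = -80)
c = 5900 (c = (-80 + ((-45 + 1) + 99))*(21 - 257) = (-80 + (-44 + 99))*(-236) = (-80 + 55)*(-236) = -25*(-236) = 5900)
I(Y) = -2950/Y
1/I(-601) = 1/(-2950/(-601)) = 1/(-2950*(-1/601)) = 1/(2950/601) = 601/2950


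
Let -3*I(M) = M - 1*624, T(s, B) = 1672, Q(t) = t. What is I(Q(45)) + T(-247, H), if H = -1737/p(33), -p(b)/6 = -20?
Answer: 1865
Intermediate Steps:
p(b) = 120 (p(b) = -6*(-20) = 120)
H = -579/40 (H = -1737/120 = -1737*1/120 = -579/40 ≈ -14.475)
I(M) = 208 - M/3 (I(M) = -(M - 1*624)/3 = -(M - 624)/3 = -(-624 + M)/3 = 208 - M/3)
I(Q(45)) + T(-247, H) = (208 - ⅓*45) + 1672 = (208 - 15) + 1672 = 193 + 1672 = 1865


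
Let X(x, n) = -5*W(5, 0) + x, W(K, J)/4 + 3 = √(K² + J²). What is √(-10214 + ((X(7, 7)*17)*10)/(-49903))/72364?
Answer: I*√1589733771731/902795173 ≈ 0.0013966*I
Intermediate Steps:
W(K, J) = -12 + 4*√(J² + K²) (W(K, J) = -12 + 4*√(K² + J²) = -12 + 4*√(J² + K²))
X(x, n) = -40 + x (X(x, n) = -5*(-12 + 4*√(0² + 5²)) + x = -5*(-12 + 4*√(0 + 25)) + x = -5*(-12 + 4*√25) + x = -5*(-12 + 4*5) + x = -5*(-12 + 20) + x = -5*8 + x = -40 + x)
√(-10214 + ((X(7, 7)*17)*10)/(-49903))/72364 = √(-10214 + (((-40 + 7)*17)*10)/(-49903))/72364 = √(-10214 + (-33*17*10)*(-1/49903))*(1/72364) = √(-10214 - 561*10*(-1/49903))*(1/72364) = √(-10214 - 5610*(-1/49903))*(1/72364) = √(-10214 + 5610/49903)*(1/72364) = √(-509703632/49903)*(1/72364) = (4*I*√1589733771731/49903)*(1/72364) = I*√1589733771731/902795173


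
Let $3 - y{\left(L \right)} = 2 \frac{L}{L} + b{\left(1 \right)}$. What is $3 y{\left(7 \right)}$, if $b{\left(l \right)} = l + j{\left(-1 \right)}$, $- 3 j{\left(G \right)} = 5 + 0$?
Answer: $5$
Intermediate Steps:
$j{\left(G \right)} = - \frac{5}{3}$ ($j{\left(G \right)} = - \frac{5 + 0}{3} = \left(- \frac{1}{3}\right) 5 = - \frac{5}{3}$)
$b{\left(l \right)} = - \frac{5}{3} + l$ ($b{\left(l \right)} = l - \frac{5}{3} = - \frac{5}{3} + l$)
$y{\left(L \right)} = \frac{5}{3}$ ($y{\left(L \right)} = 3 - \left(2 \frac{L}{L} + \left(- \frac{5}{3} + 1\right)\right) = 3 - \left(2 \cdot 1 - \frac{2}{3}\right) = 3 - \left(2 - \frac{2}{3}\right) = 3 - \frac{4}{3} = \frac{5}{3}$)
$3 y{\left(7 \right)} = 3 \cdot \frac{5}{3} = 5$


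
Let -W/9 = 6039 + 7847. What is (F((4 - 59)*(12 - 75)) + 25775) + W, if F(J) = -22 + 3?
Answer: -99218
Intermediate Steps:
W = -124974 (W = -9*(6039 + 7847) = -9*13886 = -124974)
F(J) = -19
(F((4 - 59)*(12 - 75)) + 25775) + W = (-19 + 25775) - 124974 = 25756 - 124974 = -99218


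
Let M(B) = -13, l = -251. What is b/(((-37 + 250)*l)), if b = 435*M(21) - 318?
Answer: 1991/17821 ≈ 0.11172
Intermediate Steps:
b = -5973 (b = 435*(-13) - 318 = -5655 - 318 = -5973)
b/(((-37 + 250)*l)) = -5973*(-1/(251*(-37 + 250))) = -5973/(213*(-251)) = -5973/(-53463) = -5973*(-1/53463) = 1991/17821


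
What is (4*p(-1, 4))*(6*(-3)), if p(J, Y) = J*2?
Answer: 144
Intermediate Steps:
p(J, Y) = 2*J
(4*p(-1, 4))*(6*(-3)) = (4*(2*(-1)))*(6*(-3)) = (4*(-2))*(-18) = -8*(-18) = 144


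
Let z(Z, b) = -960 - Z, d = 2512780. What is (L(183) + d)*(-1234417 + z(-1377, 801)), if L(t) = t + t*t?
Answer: -3142321768000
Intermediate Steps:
L(t) = t + t²
(L(183) + d)*(-1234417 + z(-1377, 801)) = (183*(1 + 183) + 2512780)*(-1234417 + (-960 - 1*(-1377))) = (183*184 + 2512780)*(-1234417 + (-960 + 1377)) = (33672 + 2512780)*(-1234417 + 417) = 2546452*(-1234000) = -3142321768000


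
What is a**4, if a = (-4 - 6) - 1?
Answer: 14641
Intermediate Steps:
a = -11 (a = -10 - 1 = -11)
a**4 = (-11)**4 = 14641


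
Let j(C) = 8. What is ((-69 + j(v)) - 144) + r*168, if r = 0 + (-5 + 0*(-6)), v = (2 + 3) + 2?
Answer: -1045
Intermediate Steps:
v = 7 (v = 5 + 2 = 7)
r = -5 (r = 0 + (-5 + 0) = 0 - 5 = -5)
((-69 + j(v)) - 144) + r*168 = ((-69 + 8) - 144) - 5*168 = (-61 - 144) - 840 = -205 - 840 = -1045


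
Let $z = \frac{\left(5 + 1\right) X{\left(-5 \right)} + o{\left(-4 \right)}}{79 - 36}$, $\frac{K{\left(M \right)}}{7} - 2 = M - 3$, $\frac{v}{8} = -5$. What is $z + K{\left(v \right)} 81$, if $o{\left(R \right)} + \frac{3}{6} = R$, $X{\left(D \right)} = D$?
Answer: $- \frac{1999311}{86} \approx -23248.0$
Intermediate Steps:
$v = -40$ ($v = 8 \left(-5\right) = -40$)
$K{\left(M \right)} = -7 + 7 M$ ($K{\left(M \right)} = 14 + 7 \left(M - 3\right) = 14 + 7 \left(-3 + M\right) = 14 + \left(-21 + 7 M\right) = -7 + 7 M$)
$o{\left(R \right)} = - \frac{1}{2} + R$
$z = - \frac{69}{86}$ ($z = \frac{\left(5 + 1\right) \left(-5\right) - \frac{9}{2}}{79 - 36} = \frac{6 \left(-5\right) - \frac{9}{2}}{43} = \left(-30 - \frac{9}{2}\right) \frac{1}{43} = \left(- \frac{69}{2}\right) \frac{1}{43} = - \frac{69}{86} \approx -0.80233$)
$z + K{\left(v \right)} 81 = - \frac{69}{86} + \left(-7 + 7 \left(-40\right)\right) 81 = - \frac{69}{86} + \left(-7 - 280\right) 81 = - \frac{69}{86} - 23247 = - \frac{1999311}{86}$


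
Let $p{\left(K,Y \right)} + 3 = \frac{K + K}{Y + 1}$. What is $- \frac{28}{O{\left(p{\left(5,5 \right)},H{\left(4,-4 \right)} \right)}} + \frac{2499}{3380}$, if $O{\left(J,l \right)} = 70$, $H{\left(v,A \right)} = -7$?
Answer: $\frac{1147}{3380} \approx 0.33935$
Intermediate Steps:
$p{\left(K,Y \right)} = -3 + \frac{2 K}{1 + Y}$ ($p{\left(K,Y \right)} = -3 + \frac{K + K}{Y + 1} = -3 + \frac{2 K}{1 + Y}$)
$- \frac{28}{O{\left(p{\left(5,5 \right)},H{\left(4,-4 \right)} \right)}} + \frac{2499}{3380} = - \frac{28}{70} + \frac{2499}{3380} = \left(-28\right) \frac{1}{70} + 2499 \cdot \frac{1}{3380} = - \frac{2}{5} + \frac{2499}{3380} = \frac{1147}{3380}$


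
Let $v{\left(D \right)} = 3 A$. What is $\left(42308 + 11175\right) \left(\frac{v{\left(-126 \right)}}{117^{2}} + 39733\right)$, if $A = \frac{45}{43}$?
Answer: $\frac{46327998157654}{21801} \approx 2.125 \cdot 10^{9}$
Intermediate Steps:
$A = \frac{45}{43}$ ($A = 45 \cdot \frac{1}{43} = \frac{45}{43} \approx 1.0465$)
$v{\left(D \right)} = \frac{135}{43}$ ($v{\left(D \right)} = 3 \cdot \frac{45}{43} = \frac{135}{43}$)
$\left(42308 + 11175\right) \left(\frac{v{\left(-126 \right)}}{117^{2}} + 39733\right) = \left(42308 + 11175\right) \left(\frac{135}{43 \cdot 117^{2}} + 39733\right) = 53483 \left(\frac{135}{43 \cdot 13689} + 39733\right) = 53483 \left(\frac{135}{43} \cdot \frac{1}{13689} + 39733\right) = 53483 \left(\frac{5}{21801} + 39733\right) = 53483 \cdot \frac{866219138}{21801} = \frac{46327998157654}{21801}$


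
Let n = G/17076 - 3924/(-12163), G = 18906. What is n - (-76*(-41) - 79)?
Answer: -105078988909/34615898 ≈ -3035.6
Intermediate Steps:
n = 49493317/34615898 (n = 18906/17076 - 3924/(-12163) = 18906*(1/17076) - 3924*(-1/12163) = 3151/2846 + 3924/12163 = 49493317/34615898 ≈ 1.4298)
n - (-76*(-41) - 79) = 49493317/34615898 - (-76*(-41) - 79) = 49493317/34615898 - (3116 - 79) = 49493317/34615898 - 1*3037 = 49493317/34615898 - 3037 = -105078988909/34615898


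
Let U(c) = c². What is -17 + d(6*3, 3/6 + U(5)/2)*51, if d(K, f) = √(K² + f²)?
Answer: -17 + 51*√493 ≈ 1115.4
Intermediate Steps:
-17 + d(6*3, 3/6 + U(5)/2)*51 = -17 + √((6*3)² + (3/6 + 5²/2)²)*51 = -17 + √(18² + (3*(⅙) + 25*(½))²)*51 = -17 + √(324 + (½ + 25/2)²)*51 = -17 + √(324 + 13²)*51 = -17 + √(324 + 169)*51 = -17 + √493*51 = -17 + 51*√493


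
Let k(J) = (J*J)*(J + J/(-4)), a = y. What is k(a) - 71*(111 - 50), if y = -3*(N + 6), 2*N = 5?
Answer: -536545/32 ≈ -16767.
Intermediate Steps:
N = 5/2 (N = (½)*5 = 5/2 ≈ 2.5000)
y = -51/2 (y = -3*(5/2 + 6) = -3*17/2 = -51/2 ≈ -25.500)
a = -51/2 ≈ -25.500
k(J) = 3*J³/4 (k(J) = J²*(J + J*(-¼)) = J²*(J - J/4) = J²*(3*J/4) = 3*J³/4)
k(a) - 71*(111 - 50) = 3*(-51/2)³/4 - 71*(111 - 50) = (¾)*(-132651/8) - 71*61 = -397953/32 - 1*4331 = -397953/32 - 4331 = -536545/32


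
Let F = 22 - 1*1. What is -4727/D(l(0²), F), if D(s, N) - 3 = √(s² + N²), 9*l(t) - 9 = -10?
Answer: 1148661/34993 - 42543*√35722/34993 ≈ -196.96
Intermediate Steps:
l(t) = -⅑ (l(t) = 1 + (⅑)*(-10) = 1 - 10/9 = -⅑)
F = 21 (F = 22 - 1 = 21)
D(s, N) = 3 + √(N² + s²) (D(s, N) = 3 + √(s² + N²) = 3 + √(N² + s²))
-4727/D(l(0²), F) = -4727/(3 + √(21² + (-⅑)²)) = -4727/(3 + √(441 + 1/81)) = -4727/(3 + √(35722/81)) = -4727/(3 + √35722/9)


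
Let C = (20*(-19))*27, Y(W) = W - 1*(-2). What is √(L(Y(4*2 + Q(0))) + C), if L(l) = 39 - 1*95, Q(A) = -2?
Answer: 2*I*√2579 ≈ 101.57*I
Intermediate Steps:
Y(W) = 2 + W (Y(W) = W + 2 = 2 + W)
L(l) = -56 (L(l) = 39 - 95 = -56)
C = -10260 (C = -380*27 = -10260)
√(L(Y(4*2 + Q(0))) + C) = √(-56 - 10260) = √(-10316) = 2*I*√2579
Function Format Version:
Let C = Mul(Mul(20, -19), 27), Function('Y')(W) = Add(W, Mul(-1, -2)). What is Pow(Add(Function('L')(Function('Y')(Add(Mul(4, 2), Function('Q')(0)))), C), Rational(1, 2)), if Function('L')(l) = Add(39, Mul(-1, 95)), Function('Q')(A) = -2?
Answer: Mul(2, I, Pow(2579, Rational(1, 2))) ≈ Mul(101.57, I)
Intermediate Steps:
Function('Y')(W) = Add(2, W) (Function('Y')(W) = Add(W, 2) = Add(2, W))
Function('L')(l) = -56 (Function('L')(l) = Add(39, -95) = -56)
C = -10260 (C = Mul(-380, 27) = -10260)
Pow(Add(Function('L')(Function('Y')(Add(Mul(4, 2), Function('Q')(0)))), C), Rational(1, 2)) = Pow(Add(-56, -10260), Rational(1, 2)) = Pow(-10316, Rational(1, 2)) = Mul(2, I, Pow(2579, Rational(1, 2)))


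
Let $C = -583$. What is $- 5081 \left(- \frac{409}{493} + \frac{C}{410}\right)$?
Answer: $\frac{2312408829}{202130} \approx 11440.0$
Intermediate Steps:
$- 5081 \left(- \frac{409}{493} + \frac{C}{410}\right) = - 5081 \left(- \frac{409}{493} - \frac{583}{410}\right) = \left(-5081\right) \left(- \frac{455109}{202130}\right) = \frac{2312408829}{202130}$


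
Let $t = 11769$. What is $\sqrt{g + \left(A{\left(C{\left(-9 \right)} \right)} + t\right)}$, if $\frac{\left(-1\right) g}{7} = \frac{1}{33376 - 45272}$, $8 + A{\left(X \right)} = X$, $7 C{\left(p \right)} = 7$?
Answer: $\frac{3 \sqrt{46236037474}}{5948} \approx 108.45$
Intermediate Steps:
$C{\left(p \right)} = 1$ ($C{\left(p \right)} = \frac{1}{7} \cdot 7 = 1$)
$A{\left(X \right)} = -8 + X$
$g = \frac{7}{11896}$ ($g = - \frac{7}{33376 - 45272} = - \frac{7}{-11896} = \left(-7\right) \left(- \frac{1}{11896}\right) = \frac{7}{11896} \approx 0.00058843$)
$\sqrt{g + \left(A{\left(C{\left(-9 \right)} \right)} + t\right)} = \sqrt{\frac{7}{11896} + \left(\left(-8 + 1\right) + 11769\right)} = \sqrt{\frac{7}{11896} + \left(-7 + 11769\right)} = \sqrt{\frac{7}{11896} + 11762} = \sqrt{\frac{139920759}{11896}} = \frac{3 \sqrt{46236037474}}{5948}$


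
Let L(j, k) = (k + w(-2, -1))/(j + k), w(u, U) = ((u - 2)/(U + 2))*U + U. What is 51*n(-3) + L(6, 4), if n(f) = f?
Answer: -1523/10 ≈ -152.30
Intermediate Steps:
w(u, U) = U + U*(-2 + u)/(2 + U) (w(u, U) = ((-2 + u)/(2 + U))*U + U = U*(-2 + u)/(2 + U) + U = U + U*(-2 + u)/(2 + U))
L(j, k) = (3 + k)/(j + k) (L(j, k) = (k - (-1 - 2)/(2 - 1))/(j + k) = (k - 1*(-3)/1)/(j + k) = (k - 1*1*(-3))/(j + k) = (k + 3)/(j + k) = (3 + k)/(j + k))
51*n(-3) + L(6, 4) = 51*(-3) + (3 + 4)/(6 + 4) = -153 + 7/10 = -1523/10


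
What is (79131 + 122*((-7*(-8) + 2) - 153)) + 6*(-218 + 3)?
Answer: 66251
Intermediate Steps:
(79131 + 122*((-7*(-8) + 2) - 153)) + 6*(-218 + 3) = (79131 + 122*((56 + 2) - 153)) + 6*(-215) = (79131 + 122*(58 - 153)) - 1290 = (79131 + 122*(-95)) - 1290 = (79131 - 11590) - 1290 = 67541 - 1290 = 66251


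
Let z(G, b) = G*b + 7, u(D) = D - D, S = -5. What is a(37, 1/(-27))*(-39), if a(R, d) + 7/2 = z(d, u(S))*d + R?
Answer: -23335/18 ≈ -1296.4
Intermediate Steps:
u(D) = 0
z(G, b) = 7 + G*b
a(R, d) = -7/2 + R + 7*d (a(R, d) = -7/2 + ((7 + d*0)*d + R) = -7/2 + ((7 + 0)*d + R) = -7/2 + (7*d + R) = -7/2 + (R + 7*d) = -7/2 + R + 7*d)
a(37, 1/(-27))*(-39) = (-7/2 + 37 + 7/(-27))*(-39) = (-7/2 + 37 + 7*(-1/27))*(-39) = (-7/2 + 37 - 7/27)*(-39) = (1795/54)*(-39) = -23335/18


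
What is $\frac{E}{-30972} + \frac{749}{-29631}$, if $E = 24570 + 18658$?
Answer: $- \frac{5174948}{3641791} \approx -1.421$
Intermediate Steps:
$E = 43228$
$\frac{E}{-30972} + \frac{749}{-29631} = \frac{43228}{-30972} + \frac{749}{-29631} = 43228 \left(- \frac{1}{30972}\right) + 749 \left(- \frac{1}{29631}\right) = - \frac{10807}{7743} - \frac{107}{4233} = - \frac{5174948}{3641791}$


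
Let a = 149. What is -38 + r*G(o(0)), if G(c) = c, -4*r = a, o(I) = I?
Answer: -38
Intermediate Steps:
r = -149/4 (r = -1/4*149 = -149/4 ≈ -37.250)
-38 + r*G(o(0)) = -38 - 149/4*0 = -38 + 0 = -38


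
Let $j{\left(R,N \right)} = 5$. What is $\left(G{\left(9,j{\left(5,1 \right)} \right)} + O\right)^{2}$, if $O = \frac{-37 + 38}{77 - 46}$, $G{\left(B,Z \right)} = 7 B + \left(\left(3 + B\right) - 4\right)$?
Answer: $\frac{4848804}{961} \approx 5045.6$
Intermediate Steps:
$G{\left(B,Z \right)} = -1 + 8 B$ ($G{\left(B,Z \right)} = 7 B + \left(-1 + B\right) = -1 + 8 B$)
$O = \frac{1}{31}$ ($O = 1 \cdot \frac{1}{31} = \frac{1}{31} \approx 0.032258$)
$\left(G{\left(9,j{\left(5,1 \right)} \right)} + O\right)^{2} = \left(\left(-1 + 8 \cdot 9\right) + \frac{1}{31}\right)^{2} = \left(\left(-1 + 72\right) + \frac{1}{31}\right)^{2} = \left(71 + \frac{1}{31}\right)^{2} = \left(\frac{2202}{31}\right)^{2} = \frac{4848804}{961}$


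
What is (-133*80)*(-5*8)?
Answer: 425600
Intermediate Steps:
(-133*80)*(-5*8) = -10640*(-40) = 425600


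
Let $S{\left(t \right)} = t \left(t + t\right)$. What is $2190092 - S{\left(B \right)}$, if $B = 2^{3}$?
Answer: $2189964$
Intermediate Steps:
$B = 8$
$S{\left(t \right)} = 2 t^{2}$ ($S{\left(t \right)} = t 2 t = 2 t^{2}$)
$2190092 - S{\left(B \right)} = 2190092 - 2 \cdot 8^{2} = 2190092 - 2 \cdot 64 = 2190092 - 128 = 2189964$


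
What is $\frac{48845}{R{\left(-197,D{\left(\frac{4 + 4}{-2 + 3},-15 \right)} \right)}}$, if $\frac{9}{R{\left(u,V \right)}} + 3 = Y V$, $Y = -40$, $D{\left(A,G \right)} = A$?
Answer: $- \frac{15776935}{9} \approx -1.753 \cdot 10^{6}$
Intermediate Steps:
$R{\left(u,V \right)} = \frac{9}{-3 - 40 V}$
$\frac{48845}{R{\left(-197,D{\left(\frac{4 + 4}{-2 + 3},-15 \right)} \right)}} = \frac{48845}{9 \frac{1}{-3 - 40 \frac{4 + 4}{-2 + 3}}} = \frac{48845}{9 \frac{1}{-3 - 40 \cdot \frac{8}{1}}} = \frac{48845}{9 \frac{1}{-3 - 40 \cdot 8 \cdot 1}} = \frac{48845}{9 \frac{1}{-3 - 320}} = \frac{48845}{9 \frac{1}{-323}} = \frac{48845}{9 \left(- \frac{1}{323}\right)} = \frac{48845}{- \frac{9}{323}} = 48845 \left(- \frac{323}{9}\right) = - \frac{15776935}{9}$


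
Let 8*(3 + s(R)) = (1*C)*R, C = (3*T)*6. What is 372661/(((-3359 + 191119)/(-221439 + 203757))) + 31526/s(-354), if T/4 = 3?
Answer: -31503547170341/897586680 ≈ -35098.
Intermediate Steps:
T = 12 (T = 4*3 = 12)
C = 216 (C = (3*12)*6 = 36*6 = 216)
s(R) = -3 + 27*R (s(R) = -3 + ((1*216)*R)/8 = -3 + (216*R)/8 = -3 + 27*R)
372661/(((-3359 + 191119)/(-221439 + 203757))) + 31526/s(-354) = 372661/(((-3359 + 191119)/(-221439 + 203757))) + 31526/(-3 + 27*(-354)) = 372661/((187760/(-17682))) + 31526/(-3 - 9558) = 372661/((187760*(-1/17682))) + 31526/(-9561) = 372661/(-93880/8841) + 31526*(-1/9561) = 372661*(-8841/93880) - 31526/9561 = -3294695901/93880 - 31526/9561 = -31503547170341/897586680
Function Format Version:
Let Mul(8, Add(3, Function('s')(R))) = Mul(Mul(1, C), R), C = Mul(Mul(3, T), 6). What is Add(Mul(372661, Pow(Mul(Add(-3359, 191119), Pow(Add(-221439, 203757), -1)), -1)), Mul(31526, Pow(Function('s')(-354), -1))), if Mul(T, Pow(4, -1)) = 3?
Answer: Rational(-31503547170341, 897586680) ≈ -35098.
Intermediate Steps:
T = 12 (T = Mul(4, 3) = 12)
C = 216 (C = Mul(Mul(3, 12), 6) = Mul(36, 6) = 216)
Function('s')(R) = Add(-3, Mul(27, R)) (Function('s')(R) = Add(-3, Mul(Rational(1, 8), Mul(Mul(1, 216), R))) = Add(-3, Mul(Rational(1, 8), Mul(216, R))) = Add(-3, Mul(27, R)))
Add(Mul(372661, Pow(Mul(Add(-3359, 191119), Pow(Add(-221439, 203757), -1)), -1)), Mul(31526, Pow(Function('s')(-354), -1))) = Add(Mul(372661, Pow(Mul(Add(-3359, 191119), Pow(Add(-221439, 203757), -1)), -1)), Mul(31526, Pow(Add(-3, Mul(27, -354)), -1))) = Add(Mul(372661, Pow(Mul(187760, Pow(-17682, -1)), -1)), Mul(31526, Pow(Add(-3, -9558), -1))) = Add(Mul(372661, Pow(Mul(187760, Rational(-1, 17682)), -1)), Mul(31526, Pow(-9561, -1))) = Add(Mul(372661, Pow(Rational(-93880, 8841), -1)), Mul(31526, Rational(-1, 9561))) = Add(Mul(372661, Rational(-8841, 93880)), Rational(-31526, 9561)) = Add(Rational(-3294695901, 93880), Rational(-31526, 9561)) = Rational(-31503547170341, 897586680)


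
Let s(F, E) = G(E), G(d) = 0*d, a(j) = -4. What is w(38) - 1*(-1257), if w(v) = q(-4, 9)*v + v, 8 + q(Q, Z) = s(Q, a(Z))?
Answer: 991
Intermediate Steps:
G(d) = 0
s(F, E) = 0
q(Q, Z) = -8 (q(Q, Z) = -8 + 0 = -8)
w(v) = -7*v (w(v) = -8*v + v = -7*v)
w(38) - 1*(-1257) = -7*38 - 1*(-1257) = -266 + 1257 = 991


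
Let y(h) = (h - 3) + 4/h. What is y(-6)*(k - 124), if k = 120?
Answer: 116/3 ≈ 38.667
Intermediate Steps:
y(h) = -3 + h + 4/h (y(h) = (-3 + h) + 4/h = -3 + h + 4/h)
y(-6)*(k - 124) = (-3 - 6 + 4/(-6))*(120 - 124) = (-3 - 6 + 4*(-1/6))*(-4) = (-3 - 6 - 2/3)*(-4) = -29/3*(-4) = 116/3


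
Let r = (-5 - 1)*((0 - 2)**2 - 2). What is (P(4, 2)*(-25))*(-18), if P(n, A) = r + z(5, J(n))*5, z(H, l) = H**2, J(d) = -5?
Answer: 50850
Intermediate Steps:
r = -12 (r = -6*((-2)**2 - 2) = -6*(4 - 2) = -6*2 = -12)
P(n, A) = 113 (P(n, A) = -12 + 5**2*5 = -12 + 25*5 = -12 + 125 = 113)
(P(4, 2)*(-25))*(-18) = (113*(-25))*(-18) = -2825*(-18) = 50850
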